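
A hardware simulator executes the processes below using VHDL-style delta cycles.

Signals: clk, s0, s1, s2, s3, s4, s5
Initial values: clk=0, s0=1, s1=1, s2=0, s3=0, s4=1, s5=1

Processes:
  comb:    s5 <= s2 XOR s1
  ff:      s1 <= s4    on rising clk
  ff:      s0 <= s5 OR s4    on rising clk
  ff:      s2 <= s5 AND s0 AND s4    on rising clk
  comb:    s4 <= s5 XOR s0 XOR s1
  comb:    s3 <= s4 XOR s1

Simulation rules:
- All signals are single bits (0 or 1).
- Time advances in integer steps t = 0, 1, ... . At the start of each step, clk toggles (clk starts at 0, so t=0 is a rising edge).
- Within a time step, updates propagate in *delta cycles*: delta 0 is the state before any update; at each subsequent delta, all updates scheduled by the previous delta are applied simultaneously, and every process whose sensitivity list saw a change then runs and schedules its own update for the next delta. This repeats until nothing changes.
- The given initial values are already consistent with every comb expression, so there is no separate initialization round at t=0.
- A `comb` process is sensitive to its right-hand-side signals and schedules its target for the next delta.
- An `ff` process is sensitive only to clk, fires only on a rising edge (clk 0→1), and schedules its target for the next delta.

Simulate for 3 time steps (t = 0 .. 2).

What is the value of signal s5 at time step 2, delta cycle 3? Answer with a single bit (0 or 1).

t=0 Δ0: s2=0 s3=0 s1=1 clk=0 s5=1 s0=1 s4=1
  Δ1: clk:0→1
  Δ2: s2:0→1
  Δ3: s5:1→0
  Δ4: s4:1→0
  Δ5: s3:0→1
  (5Δ to stable)
t=1 Δ0: s2=1 s3=1 s1=1 clk=1 s5=0 s0=1 s4=0
  Δ1: clk:1→0
  (1Δ to stable)
t=2 Δ0: s2=1 s3=1 s1=1 clk=0 s5=0 s0=1 s4=0
  Δ1: clk:0→1
  Δ2: s2:1→0, s1:1→0, s0:1→0
  Δ3: s3:1→0
  (3Δ to stable)

0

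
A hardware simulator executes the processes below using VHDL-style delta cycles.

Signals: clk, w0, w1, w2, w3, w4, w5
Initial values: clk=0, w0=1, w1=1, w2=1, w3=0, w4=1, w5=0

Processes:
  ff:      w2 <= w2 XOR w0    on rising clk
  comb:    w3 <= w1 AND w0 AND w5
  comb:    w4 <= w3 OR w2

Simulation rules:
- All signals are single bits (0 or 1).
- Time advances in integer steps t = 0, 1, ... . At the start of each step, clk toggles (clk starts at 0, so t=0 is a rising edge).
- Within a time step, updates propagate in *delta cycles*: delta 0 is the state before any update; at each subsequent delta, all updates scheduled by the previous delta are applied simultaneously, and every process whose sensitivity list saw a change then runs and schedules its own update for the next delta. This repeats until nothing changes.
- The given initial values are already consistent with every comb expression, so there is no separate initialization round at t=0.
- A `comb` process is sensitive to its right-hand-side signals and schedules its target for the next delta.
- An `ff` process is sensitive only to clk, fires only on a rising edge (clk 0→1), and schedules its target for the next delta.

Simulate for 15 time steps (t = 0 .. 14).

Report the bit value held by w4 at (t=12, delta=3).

t0.Δ0 w2=1 w3=0 w5=0 w1=1 clk=0 w0=1 w4=1
t0.Δ1 w2=1 w3=0 w5=0 w1=1 clk=1 w0=1 w4=1
t0.Δ2 w2=0 w3=0 w5=0 w1=1 clk=1 w0=1 w4=1
t0.Δ3 w2=0 w3=0 w5=0 w1=1 clk=1 w0=1 w4=0
t1.Δ0 w2=0 w3=0 w5=0 w1=1 clk=1 w0=1 w4=0
t1.Δ1 w2=0 w3=0 w5=0 w1=1 clk=0 w0=1 w4=0
t2.Δ0 w2=0 w3=0 w5=0 w1=1 clk=0 w0=1 w4=0
t2.Δ1 w2=0 w3=0 w5=0 w1=1 clk=1 w0=1 w4=0
t2.Δ2 w2=1 w3=0 w5=0 w1=1 clk=1 w0=1 w4=0
t2.Δ3 w2=1 w3=0 w5=0 w1=1 clk=1 w0=1 w4=1
t3.Δ0 w2=1 w3=0 w5=0 w1=1 clk=1 w0=1 w4=1
t3.Δ1 w2=1 w3=0 w5=0 w1=1 clk=0 w0=1 w4=1
t4.Δ0 w2=1 w3=0 w5=0 w1=1 clk=0 w0=1 w4=1
t4.Δ1 w2=1 w3=0 w5=0 w1=1 clk=1 w0=1 w4=1
t4.Δ2 w2=0 w3=0 w5=0 w1=1 clk=1 w0=1 w4=1
t4.Δ3 w2=0 w3=0 w5=0 w1=1 clk=1 w0=1 w4=0
t5.Δ0 w2=0 w3=0 w5=0 w1=1 clk=1 w0=1 w4=0
t5.Δ1 w2=0 w3=0 w5=0 w1=1 clk=0 w0=1 w4=0
t6.Δ0 w2=0 w3=0 w5=0 w1=1 clk=0 w0=1 w4=0
t6.Δ1 w2=0 w3=0 w5=0 w1=1 clk=1 w0=1 w4=0
t6.Δ2 w2=1 w3=0 w5=0 w1=1 clk=1 w0=1 w4=0
t6.Δ3 w2=1 w3=0 w5=0 w1=1 clk=1 w0=1 w4=1
t7.Δ0 w2=1 w3=0 w5=0 w1=1 clk=1 w0=1 w4=1
t7.Δ1 w2=1 w3=0 w5=0 w1=1 clk=0 w0=1 w4=1
t8.Δ0 w2=1 w3=0 w5=0 w1=1 clk=0 w0=1 w4=1
t8.Δ1 w2=1 w3=0 w5=0 w1=1 clk=1 w0=1 w4=1
t8.Δ2 w2=0 w3=0 w5=0 w1=1 clk=1 w0=1 w4=1
t8.Δ3 w2=0 w3=0 w5=0 w1=1 clk=1 w0=1 w4=0
t9.Δ0 w2=0 w3=0 w5=0 w1=1 clk=1 w0=1 w4=0
t9.Δ1 w2=0 w3=0 w5=0 w1=1 clk=0 w0=1 w4=0
t10.Δ0 w2=0 w3=0 w5=0 w1=1 clk=0 w0=1 w4=0
t10.Δ1 w2=0 w3=0 w5=0 w1=1 clk=1 w0=1 w4=0
t10.Δ2 w2=1 w3=0 w5=0 w1=1 clk=1 w0=1 w4=0
t10.Δ3 w2=1 w3=0 w5=0 w1=1 clk=1 w0=1 w4=1
t11.Δ0 w2=1 w3=0 w5=0 w1=1 clk=1 w0=1 w4=1
t11.Δ1 w2=1 w3=0 w5=0 w1=1 clk=0 w0=1 w4=1
t12.Δ0 w2=1 w3=0 w5=0 w1=1 clk=0 w0=1 w4=1
t12.Δ1 w2=1 w3=0 w5=0 w1=1 clk=1 w0=1 w4=1
t12.Δ2 w2=0 w3=0 w5=0 w1=1 clk=1 w0=1 w4=1
t12.Δ3 w2=0 w3=0 w5=0 w1=1 clk=1 w0=1 w4=0
t13.Δ0 w2=0 w3=0 w5=0 w1=1 clk=1 w0=1 w4=0
t13.Δ1 w2=0 w3=0 w5=0 w1=1 clk=0 w0=1 w4=0
t14.Δ0 w2=0 w3=0 w5=0 w1=1 clk=0 w0=1 w4=0
t14.Δ1 w2=0 w3=0 w5=0 w1=1 clk=1 w0=1 w4=0
t14.Δ2 w2=1 w3=0 w5=0 w1=1 clk=1 w0=1 w4=0
t14.Δ3 w2=1 w3=0 w5=0 w1=1 clk=1 w0=1 w4=1

0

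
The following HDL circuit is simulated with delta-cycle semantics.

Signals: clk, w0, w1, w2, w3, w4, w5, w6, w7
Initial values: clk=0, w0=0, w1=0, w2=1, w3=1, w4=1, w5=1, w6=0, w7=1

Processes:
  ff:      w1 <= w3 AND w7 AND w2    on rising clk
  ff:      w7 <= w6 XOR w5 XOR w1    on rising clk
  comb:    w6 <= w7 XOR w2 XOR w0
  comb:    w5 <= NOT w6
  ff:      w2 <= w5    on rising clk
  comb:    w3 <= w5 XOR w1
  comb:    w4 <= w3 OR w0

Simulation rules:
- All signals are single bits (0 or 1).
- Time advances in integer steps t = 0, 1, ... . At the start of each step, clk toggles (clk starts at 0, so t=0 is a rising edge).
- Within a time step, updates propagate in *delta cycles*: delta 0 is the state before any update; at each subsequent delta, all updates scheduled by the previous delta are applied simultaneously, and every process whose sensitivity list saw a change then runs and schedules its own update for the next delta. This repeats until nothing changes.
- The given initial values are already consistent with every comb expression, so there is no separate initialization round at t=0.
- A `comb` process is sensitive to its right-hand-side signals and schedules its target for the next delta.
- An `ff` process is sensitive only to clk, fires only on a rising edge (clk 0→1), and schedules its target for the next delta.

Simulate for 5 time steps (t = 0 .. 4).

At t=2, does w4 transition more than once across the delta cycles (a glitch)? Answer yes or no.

yes

t0.Δ0 w5=1 w4=1 w2=1 w0=0 clk=0 w1=0 w7=1 w3=1 w6=0
t0.Δ1 w5=1 w4=1 w2=1 w0=0 clk=1 w1=0 w7=1 w3=1 w6=0
t0.Δ2 w5=1 w4=1 w2=1 w0=0 clk=1 w1=1 w7=1 w3=1 w6=0
t0.Δ3 w5=1 w4=1 w2=1 w0=0 clk=1 w1=1 w7=1 w3=0 w6=0
t0.Δ4 w5=1 w4=0 w2=1 w0=0 clk=1 w1=1 w7=1 w3=0 w6=0
t1.Δ0 w5=1 w4=0 w2=1 w0=0 clk=1 w1=1 w7=1 w3=0 w6=0
t1.Δ1 w5=1 w4=0 w2=1 w0=0 clk=0 w1=1 w7=1 w3=0 w6=0
t2.Δ0 w5=1 w4=0 w2=1 w0=0 clk=0 w1=1 w7=1 w3=0 w6=0
t2.Δ1 w5=1 w4=0 w2=1 w0=0 clk=1 w1=1 w7=1 w3=0 w6=0
t2.Δ2 w5=1 w4=0 w2=1 w0=0 clk=1 w1=0 w7=0 w3=0 w6=0
t2.Δ3 w5=1 w4=0 w2=1 w0=0 clk=1 w1=0 w7=0 w3=1 w6=1
t2.Δ4 w5=0 w4=1 w2=1 w0=0 clk=1 w1=0 w7=0 w3=1 w6=1
t2.Δ5 w5=0 w4=1 w2=1 w0=0 clk=1 w1=0 w7=0 w3=0 w6=1
t2.Δ6 w5=0 w4=0 w2=1 w0=0 clk=1 w1=0 w7=0 w3=0 w6=1
t3.Δ0 w5=0 w4=0 w2=1 w0=0 clk=1 w1=0 w7=0 w3=0 w6=1
t3.Δ1 w5=0 w4=0 w2=1 w0=0 clk=0 w1=0 w7=0 w3=0 w6=1
t4.Δ0 w5=0 w4=0 w2=1 w0=0 clk=0 w1=0 w7=0 w3=0 w6=1
t4.Δ1 w5=0 w4=0 w2=1 w0=0 clk=1 w1=0 w7=0 w3=0 w6=1
t4.Δ2 w5=0 w4=0 w2=0 w0=0 clk=1 w1=0 w7=1 w3=0 w6=1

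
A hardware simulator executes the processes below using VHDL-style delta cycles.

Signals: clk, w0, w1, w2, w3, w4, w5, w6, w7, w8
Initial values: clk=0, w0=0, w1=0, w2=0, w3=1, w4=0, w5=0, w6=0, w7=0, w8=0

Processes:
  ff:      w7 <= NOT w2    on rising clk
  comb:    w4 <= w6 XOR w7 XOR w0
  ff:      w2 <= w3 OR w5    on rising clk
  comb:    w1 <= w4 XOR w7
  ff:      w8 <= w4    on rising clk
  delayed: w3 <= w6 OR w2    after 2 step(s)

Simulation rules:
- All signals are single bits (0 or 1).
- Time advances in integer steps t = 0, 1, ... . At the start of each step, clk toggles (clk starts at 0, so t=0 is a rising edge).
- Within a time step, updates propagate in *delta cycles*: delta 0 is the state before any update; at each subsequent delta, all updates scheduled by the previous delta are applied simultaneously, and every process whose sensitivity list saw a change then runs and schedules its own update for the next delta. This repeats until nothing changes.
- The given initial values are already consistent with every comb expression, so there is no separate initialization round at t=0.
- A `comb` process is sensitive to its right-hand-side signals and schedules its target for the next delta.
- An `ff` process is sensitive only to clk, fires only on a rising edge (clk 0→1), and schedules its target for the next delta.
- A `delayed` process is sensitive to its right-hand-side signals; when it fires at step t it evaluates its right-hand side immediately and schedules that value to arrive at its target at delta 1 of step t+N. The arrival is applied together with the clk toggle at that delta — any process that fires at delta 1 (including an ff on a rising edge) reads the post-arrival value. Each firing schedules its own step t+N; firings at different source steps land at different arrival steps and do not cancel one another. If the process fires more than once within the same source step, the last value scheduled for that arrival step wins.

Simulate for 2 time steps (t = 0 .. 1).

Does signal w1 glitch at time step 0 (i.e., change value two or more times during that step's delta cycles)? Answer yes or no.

yes

t0.Δ0 w7=0 w3=1 w5=0 w4=0 w6=0 clk=0 w0=0 w1=0 w8=0 w2=0
t0.Δ1 w7=0 w3=1 w5=0 w4=0 w6=0 clk=1 w0=0 w1=0 w8=0 w2=0
t0.Δ2 w7=1 w3=1 w5=0 w4=0 w6=0 clk=1 w0=0 w1=0 w8=0 w2=1
t0.Δ3 w7=1 w3=1 w5=0 w4=1 w6=0 clk=1 w0=0 w1=1 w8=0 w2=1
t0.Δ4 w7=1 w3=1 w5=0 w4=1 w6=0 clk=1 w0=0 w1=0 w8=0 w2=1
t1.Δ0 w7=1 w3=1 w5=0 w4=1 w6=0 clk=1 w0=0 w1=0 w8=0 w2=1
t1.Δ1 w7=1 w3=1 w5=0 w4=1 w6=0 clk=0 w0=0 w1=0 w8=0 w2=1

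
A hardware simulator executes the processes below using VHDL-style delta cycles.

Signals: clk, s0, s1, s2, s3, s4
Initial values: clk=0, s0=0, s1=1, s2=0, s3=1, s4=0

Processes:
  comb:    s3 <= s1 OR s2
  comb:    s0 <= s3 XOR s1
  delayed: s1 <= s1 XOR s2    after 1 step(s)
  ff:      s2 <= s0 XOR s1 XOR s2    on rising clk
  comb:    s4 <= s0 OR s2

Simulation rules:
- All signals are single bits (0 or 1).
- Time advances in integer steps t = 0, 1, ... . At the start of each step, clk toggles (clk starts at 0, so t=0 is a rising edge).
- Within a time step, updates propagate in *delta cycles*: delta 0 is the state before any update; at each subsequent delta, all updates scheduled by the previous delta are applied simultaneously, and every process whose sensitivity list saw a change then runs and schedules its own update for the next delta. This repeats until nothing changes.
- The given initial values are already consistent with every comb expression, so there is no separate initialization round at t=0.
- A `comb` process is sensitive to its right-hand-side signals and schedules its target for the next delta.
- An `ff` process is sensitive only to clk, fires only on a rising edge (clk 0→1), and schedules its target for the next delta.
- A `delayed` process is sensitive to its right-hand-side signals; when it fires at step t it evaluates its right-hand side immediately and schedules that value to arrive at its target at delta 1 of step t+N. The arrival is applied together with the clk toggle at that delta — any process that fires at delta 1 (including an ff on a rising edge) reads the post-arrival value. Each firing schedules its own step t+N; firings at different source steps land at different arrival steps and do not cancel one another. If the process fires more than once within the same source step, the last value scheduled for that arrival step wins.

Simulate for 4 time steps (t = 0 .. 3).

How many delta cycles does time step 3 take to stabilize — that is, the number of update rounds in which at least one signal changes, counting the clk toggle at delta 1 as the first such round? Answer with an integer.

t=0 Δ0: s0=0 s3=1 s4=0 clk=0 s2=0 s1=1
  Δ1: clk:0→1
  Δ2: s2:0→1
  Δ3: s4:0→1
  (3Δ to stable)
t=1 Δ0: s0=0 s3=1 s4=1 clk=1 s2=1 s1=1
  Δ1: clk:1→0, s1:1→0
  Δ2: s0:0→1
  (2Δ to stable)
t=2 Δ0: s0=1 s3=1 s4=1 clk=0 s2=1 s1=0
  Δ1: clk:0→1, s1:0→1
  Δ2: s0:1→0
  (2Δ to stable)
t=3 Δ0: s0=0 s3=1 s4=1 clk=1 s2=1 s1=1
  Δ1: clk:1→0, s1:1→0
  Δ2: s0:0→1
  (2Δ to stable)

2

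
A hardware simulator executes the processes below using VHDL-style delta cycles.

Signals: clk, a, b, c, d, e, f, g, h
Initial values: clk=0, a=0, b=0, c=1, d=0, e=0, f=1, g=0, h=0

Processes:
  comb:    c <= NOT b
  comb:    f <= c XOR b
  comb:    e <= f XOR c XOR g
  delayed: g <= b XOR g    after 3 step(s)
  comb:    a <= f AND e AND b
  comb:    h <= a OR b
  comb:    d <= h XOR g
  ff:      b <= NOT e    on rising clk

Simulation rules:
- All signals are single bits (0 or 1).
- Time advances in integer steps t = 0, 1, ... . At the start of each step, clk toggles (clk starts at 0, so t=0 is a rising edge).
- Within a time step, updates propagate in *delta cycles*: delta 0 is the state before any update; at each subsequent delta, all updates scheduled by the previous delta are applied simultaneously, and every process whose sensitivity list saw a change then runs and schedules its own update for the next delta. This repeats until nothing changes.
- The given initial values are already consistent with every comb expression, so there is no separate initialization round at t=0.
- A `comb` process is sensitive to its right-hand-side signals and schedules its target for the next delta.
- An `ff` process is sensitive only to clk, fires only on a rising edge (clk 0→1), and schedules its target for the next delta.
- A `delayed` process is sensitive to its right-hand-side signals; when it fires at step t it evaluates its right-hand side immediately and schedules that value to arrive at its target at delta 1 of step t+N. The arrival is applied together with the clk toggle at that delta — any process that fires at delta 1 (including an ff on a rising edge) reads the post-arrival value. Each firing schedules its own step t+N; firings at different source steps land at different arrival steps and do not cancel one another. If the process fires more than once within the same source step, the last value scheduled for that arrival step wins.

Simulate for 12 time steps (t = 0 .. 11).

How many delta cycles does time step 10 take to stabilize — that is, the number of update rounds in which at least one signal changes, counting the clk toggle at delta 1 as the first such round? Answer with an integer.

[bits: e,g,clk,a,h,f,d,b,c]
t=0: Δ0=000001001 Δ1=001001001 Δ2=001001011 Δ3=001010010 Δ4=001011110 Δ5=101011110 Δ6=101111110 | 6Δ
t=1: Δ0=101111110 Δ1=100111110 | 1Δ
t=2: Δ0=100111110 Δ1=101111110 Δ2=101111100 Δ3=101010101 Δ4=101001101 Δ5=001001001 | 5Δ
t=3: Δ0=001001001 Δ1=010001001 Δ2=110001101 | 2Δ
t=4: Δ0=110001101 Δ1=111001101 | 1Δ
t=5: Δ0=111001101 Δ1=100001101 Δ2=000001001 | 2Δ
t=6: Δ0=000001001 Δ1=011001001 Δ2=111001111 Δ3=111110110 Δ4=111011010 Δ5=011111010 Δ6=011011010 | 6Δ
t=7: Δ0=011011010 Δ1=010011010 | 1Δ
t=8: Δ0=010011010 Δ1=001011010 Δ2=101011110 Δ3=101111110 | 3Δ
t=9: Δ0=101111110 Δ1=100111110 | 1Δ
t=10: Δ0=100111110 Δ1=101111110 Δ2=101111100 Δ3=101010101 Δ4=101001101 Δ5=001001001 | 5Δ
t=11: Δ0=001001001 Δ1=010001001 Δ2=110001101 | 2Δ

5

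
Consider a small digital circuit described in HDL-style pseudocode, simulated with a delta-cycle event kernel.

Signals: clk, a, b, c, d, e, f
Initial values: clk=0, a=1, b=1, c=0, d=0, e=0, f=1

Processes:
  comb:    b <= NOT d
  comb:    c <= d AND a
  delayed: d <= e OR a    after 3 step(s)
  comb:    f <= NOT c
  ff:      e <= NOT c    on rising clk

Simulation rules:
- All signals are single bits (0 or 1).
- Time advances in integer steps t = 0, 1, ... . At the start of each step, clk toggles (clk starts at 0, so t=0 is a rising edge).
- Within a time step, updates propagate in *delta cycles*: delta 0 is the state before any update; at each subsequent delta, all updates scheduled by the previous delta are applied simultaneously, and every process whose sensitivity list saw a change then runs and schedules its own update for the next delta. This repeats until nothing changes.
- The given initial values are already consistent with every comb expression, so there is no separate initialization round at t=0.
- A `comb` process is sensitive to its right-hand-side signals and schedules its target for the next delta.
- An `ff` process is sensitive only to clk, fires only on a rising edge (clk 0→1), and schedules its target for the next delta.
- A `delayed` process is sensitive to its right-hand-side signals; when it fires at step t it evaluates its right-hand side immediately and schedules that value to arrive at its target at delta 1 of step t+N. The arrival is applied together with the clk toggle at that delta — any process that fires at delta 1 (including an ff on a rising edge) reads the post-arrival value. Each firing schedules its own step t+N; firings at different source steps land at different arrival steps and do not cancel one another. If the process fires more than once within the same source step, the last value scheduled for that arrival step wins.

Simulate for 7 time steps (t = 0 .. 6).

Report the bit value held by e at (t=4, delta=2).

[bits: a,d,e,clk,f,c,b]
t=0: Δ0=1000101 Δ1=1001101 Δ2=1011101 | 2Δ
t=1: Δ0=1011101 Δ1=1010101 | 1Δ
t=2: Δ0=1010101 Δ1=1011101 | 1Δ
t=3: Δ0=1011101 Δ1=1110101 Δ2=1110110 Δ3=1110010 | 3Δ
t=4: Δ0=1110010 Δ1=1111010 Δ2=1101010 | 2Δ
t=5: Δ0=1101010 Δ1=1100010 | 1Δ
t=6: Δ0=1100010 Δ1=1101010 | 1Δ

0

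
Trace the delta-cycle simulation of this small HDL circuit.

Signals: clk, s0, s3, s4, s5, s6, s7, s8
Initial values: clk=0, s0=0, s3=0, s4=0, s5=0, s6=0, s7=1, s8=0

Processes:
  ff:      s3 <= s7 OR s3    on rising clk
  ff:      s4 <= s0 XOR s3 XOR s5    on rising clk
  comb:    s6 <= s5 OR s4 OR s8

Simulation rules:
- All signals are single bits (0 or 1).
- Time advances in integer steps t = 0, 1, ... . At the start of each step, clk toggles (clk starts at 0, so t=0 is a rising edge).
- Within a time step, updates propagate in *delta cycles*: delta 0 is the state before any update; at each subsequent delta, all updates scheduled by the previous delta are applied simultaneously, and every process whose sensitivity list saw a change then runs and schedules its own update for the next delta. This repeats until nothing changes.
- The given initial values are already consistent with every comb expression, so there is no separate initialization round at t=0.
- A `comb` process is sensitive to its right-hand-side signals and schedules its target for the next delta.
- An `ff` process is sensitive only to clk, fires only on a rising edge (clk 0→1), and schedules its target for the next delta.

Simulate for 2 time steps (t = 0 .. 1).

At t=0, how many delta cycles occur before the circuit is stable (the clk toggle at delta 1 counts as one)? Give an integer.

2

[bits: s3,s0,s4,clk,s6,s8,s7,s5]
t=0: Δ0=00000010 Δ1=00010010 Δ2=10010010 | 2Δ
t=1: Δ0=10010010 Δ1=10000010 | 1Δ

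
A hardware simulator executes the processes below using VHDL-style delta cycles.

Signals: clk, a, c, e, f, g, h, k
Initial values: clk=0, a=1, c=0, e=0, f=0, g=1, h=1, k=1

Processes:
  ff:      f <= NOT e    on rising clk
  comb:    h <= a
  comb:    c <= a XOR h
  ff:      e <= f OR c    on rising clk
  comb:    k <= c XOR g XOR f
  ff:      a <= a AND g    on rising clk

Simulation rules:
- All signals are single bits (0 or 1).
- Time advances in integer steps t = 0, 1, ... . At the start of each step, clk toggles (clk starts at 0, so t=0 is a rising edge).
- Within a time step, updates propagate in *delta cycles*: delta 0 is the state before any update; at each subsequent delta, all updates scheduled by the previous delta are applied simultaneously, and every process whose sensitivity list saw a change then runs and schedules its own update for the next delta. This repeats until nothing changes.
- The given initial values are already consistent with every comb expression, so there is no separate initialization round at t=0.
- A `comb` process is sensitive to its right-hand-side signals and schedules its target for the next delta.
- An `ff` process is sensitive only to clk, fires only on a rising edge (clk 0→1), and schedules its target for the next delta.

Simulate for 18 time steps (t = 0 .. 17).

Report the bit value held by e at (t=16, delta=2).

t=0 Δ0: h=1 a=1 f=0 e=0 g=1 clk=0 c=0 k=1
  Δ1: clk:0→1
  Δ2: f:0→1
  Δ3: k:1→0
  (3Δ to stable)
t=1 Δ0: h=1 a=1 f=1 e=0 g=1 clk=1 c=0 k=0
  Δ1: clk:1→0
  (1Δ to stable)
t=2 Δ0: h=1 a=1 f=1 e=0 g=1 clk=0 c=0 k=0
  Δ1: clk:0→1
  Δ2: e:0→1
  (2Δ to stable)
t=3 Δ0: h=1 a=1 f=1 e=1 g=1 clk=1 c=0 k=0
  Δ1: clk:1→0
  (1Δ to stable)
t=4 Δ0: h=1 a=1 f=1 e=1 g=1 clk=0 c=0 k=0
  Δ1: clk:0→1
  Δ2: f:1→0
  Δ3: k:0→1
  (3Δ to stable)
t=5 Δ0: h=1 a=1 f=0 e=1 g=1 clk=1 c=0 k=1
  Δ1: clk:1→0
  (1Δ to stable)
t=6 Δ0: h=1 a=1 f=0 e=1 g=1 clk=0 c=0 k=1
  Δ1: clk:0→1
  Δ2: e:1→0
  (2Δ to stable)
t=7 Δ0: h=1 a=1 f=0 e=0 g=1 clk=1 c=0 k=1
  Δ1: clk:1→0
  (1Δ to stable)
t=8 Δ0: h=1 a=1 f=0 e=0 g=1 clk=0 c=0 k=1
  Δ1: clk:0→1
  Δ2: f:0→1
  Δ3: k:1→0
  (3Δ to stable)
t=9 Δ0: h=1 a=1 f=1 e=0 g=1 clk=1 c=0 k=0
  Δ1: clk:1→0
  (1Δ to stable)
t=10 Δ0: h=1 a=1 f=1 e=0 g=1 clk=0 c=0 k=0
  Δ1: clk:0→1
  Δ2: e:0→1
  (2Δ to stable)
t=11 Δ0: h=1 a=1 f=1 e=1 g=1 clk=1 c=0 k=0
  Δ1: clk:1→0
  (1Δ to stable)
t=12 Δ0: h=1 a=1 f=1 e=1 g=1 clk=0 c=0 k=0
  Δ1: clk:0→1
  Δ2: f:1→0
  Δ3: k:0→1
  (3Δ to stable)
t=13 Δ0: h=1 a=1 f=0 e=1 g=1 clk=1 c=0 k=1
  Δ1: clk:1→0
  (1Δ to stable)
t=14 Δ0: h=1 a=1 f=0 e=1 g=1 clk=0 c=0 k=1
  Δ1: clk:0→1
  Δ2: e:1→0
  (2Δ to stable)
t=15 Δ0: h=1 a=1 f=0 e=0 g=1 clk=1 c=0 k=1
  Δ1: clk:1→0
  (1Δ to stable)
t=16 Δ0: h=1 a=1 f=0 e=0 g=1 clk=0 c=0 k=1
  Δ1: clk:0→1
  Δ2: f:0→1
  Δ3: k:1→0
  (3Δ to stable)
t=17 Δ0: h=1 a=1 f=1 e=0 g=1 clk=1 c=0 k=0
  Δ1: clk:1→0
  (1Δ to stable)

0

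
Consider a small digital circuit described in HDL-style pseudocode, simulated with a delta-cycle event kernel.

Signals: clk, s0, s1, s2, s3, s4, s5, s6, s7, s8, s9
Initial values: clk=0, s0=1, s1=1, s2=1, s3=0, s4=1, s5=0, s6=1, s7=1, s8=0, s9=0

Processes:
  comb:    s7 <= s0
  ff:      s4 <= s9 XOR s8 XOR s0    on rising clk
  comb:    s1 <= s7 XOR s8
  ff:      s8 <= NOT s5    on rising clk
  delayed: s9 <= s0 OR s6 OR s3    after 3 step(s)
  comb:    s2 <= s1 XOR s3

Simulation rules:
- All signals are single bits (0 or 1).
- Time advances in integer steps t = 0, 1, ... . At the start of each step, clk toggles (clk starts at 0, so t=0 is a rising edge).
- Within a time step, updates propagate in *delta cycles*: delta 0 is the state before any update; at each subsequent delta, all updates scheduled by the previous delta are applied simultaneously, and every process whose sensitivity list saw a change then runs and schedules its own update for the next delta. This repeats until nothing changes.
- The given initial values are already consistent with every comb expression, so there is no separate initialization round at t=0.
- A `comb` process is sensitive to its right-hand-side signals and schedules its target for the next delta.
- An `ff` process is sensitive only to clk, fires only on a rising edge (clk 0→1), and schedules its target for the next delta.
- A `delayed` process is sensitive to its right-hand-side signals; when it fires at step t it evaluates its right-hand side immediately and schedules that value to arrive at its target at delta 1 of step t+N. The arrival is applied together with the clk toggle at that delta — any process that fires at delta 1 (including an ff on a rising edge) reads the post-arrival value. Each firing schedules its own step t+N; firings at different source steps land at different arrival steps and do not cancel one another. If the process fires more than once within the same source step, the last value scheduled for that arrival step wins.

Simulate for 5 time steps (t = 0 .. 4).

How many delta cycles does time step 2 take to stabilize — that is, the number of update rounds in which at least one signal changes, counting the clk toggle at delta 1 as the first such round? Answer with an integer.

2

[bits: s0,s2,s9,clk,s4,s7,s3,s6,s8,s1,s5]
t=0: Δ0=11001101010 Δ1=11011101010 Δ2=11011101110 Δ3=11011101100 Δ4=10011101100 | 4Δ
t=1: Δ0=10011101100 Δ1=10001101100 | 1Δ
t=2: Δ0=10001101100 Δ1=10011101100 Δ2=10010101100 | 2Δ
t=3: Δ0=10010101100 Δ1=10000101100 | 1Δ
t=4: Δ0=10000101100 Δ1=10010101100 | 1Δ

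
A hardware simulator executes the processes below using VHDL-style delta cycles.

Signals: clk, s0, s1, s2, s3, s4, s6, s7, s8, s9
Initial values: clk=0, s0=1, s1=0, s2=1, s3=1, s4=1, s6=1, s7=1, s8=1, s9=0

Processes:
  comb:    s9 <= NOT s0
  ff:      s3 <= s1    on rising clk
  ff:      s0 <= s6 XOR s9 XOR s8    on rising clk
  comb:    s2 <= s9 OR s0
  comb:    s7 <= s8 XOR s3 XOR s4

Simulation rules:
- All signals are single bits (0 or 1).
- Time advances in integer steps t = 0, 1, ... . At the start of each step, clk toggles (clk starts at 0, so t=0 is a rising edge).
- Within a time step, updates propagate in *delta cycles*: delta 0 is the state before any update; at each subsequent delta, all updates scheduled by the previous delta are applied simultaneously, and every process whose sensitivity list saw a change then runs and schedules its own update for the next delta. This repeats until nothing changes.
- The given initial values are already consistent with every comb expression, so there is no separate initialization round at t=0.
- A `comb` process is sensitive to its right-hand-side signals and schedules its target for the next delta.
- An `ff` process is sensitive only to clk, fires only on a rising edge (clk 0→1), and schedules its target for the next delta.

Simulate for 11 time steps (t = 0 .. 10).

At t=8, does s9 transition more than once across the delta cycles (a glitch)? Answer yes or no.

t0.Δ0 s1=0 s9=0 clk=0 s6=1 s8=1 s7=1 s4=1 s3=1 s0=1 s2=1
t0.Δ1 s1=0 s9=0 clk=1 s6=1 s8=1 s7=1 s4=1 s3=1 s0=1 s2=1
t0.Δ2 s1=0 s9=0 clk=1 s6=1 s8=1 s7=1 s4=1 s3=0 s0=0 s2=1
t0.Δ3 s1=0 s9=1 clk=1 s6=1 s8=1 s7=0 s4=1 s3=0 s0=0 s2=0
t0.Δ4 s1=0 s9=1 clk=1 s6=1 s8=1 s7=0 s4=1 s3=0 s0=0 s2=1
t1.Δ0 s1=0 s9=1 clk=1 s6=1 s8=1 s7=0 s4=1 s3=0 s0=0 s2=1
t1.Δ1 s1=0 s9=1 clk=0 s6=1 s8=1 s7=0 s4=1 s3=0 s0=0 s2=1
t2.Δ0 s1=0 s9=1 clk=0 s6=1 s8=1 s7=0 s4=1 s3=0 s0=0 s2=1
t2.Δ1 s1=0 s9=1 clk=1 s6=1 s8=1 s7=0 s4=1 s3=0 s0=0 s2=1
t2.Δ2 s1=0 s9=1 clk=1 s6=1 s8=1 s7=0 s4=1 s3=0 s0=1 s2=1
t2.Δ3 s1=0 s9=0 clk=1 s6=1 s8=1 s7=0 s4=1 s3=0 s0=1 s2=1
t3.Δ0 s1=0 s9=0 clk=1 s6=1 s8=1 s7=0 s4=1 s3=0 s0=1 s2=1
t3.Δ1 s1=0 s9=0 clk=0 s6=1 s8=1 s7=0 s4=1 s3=0 s0=1 s2=1
t4.Δ0 s1=0 s9=0 clk=0 s6=1 s8=1 s7=0 s4=1 s3=0 s0=1 s2=1
t4.Δ1 s1=0 s9=0 clk=1 s6=1 s8=1 s7=0 s4=1 s3=0 s0=1 s2=1
t4.Δ2 s1=0 s9=0 clk=1 s6=1 s8=1 s7=0 s4=1 s3=0 s0=0 s2=1
t4.Δ3 s1=0 s9=1 clk=1 s6=1 s8=1 s7=0 s4=1 s3=0 s0=0 s2=0
t4.Δ4 s1=0 s9=1 clk=1 s6=1 s8=1 s7=0 s4=1 s3=0 s0=0 s2=1
t5.Δ0 s1=0 s9=1 clk=1 s6=1 s8=1 s7=0 s4=1 s3=0 s0=0 s2=1
t5.Δ1 s1=0 s9=1 clk=0 s6=1 s8=1 s7=0 s4=1 s3=0 s0=0 s2=1
t6.Δ0 s1=0 s9=1 clk=0 s6=1 s8=1 s7=0 s4=1 s3=0 s0=0 s2=1
t6.Δ1 s1=0 s9=1 clk=1 s6=1 s8=1 s7=0 s4=1 s3=0 s0=0 s2=1
t6.Δ2 s1=0 s9=1 clk=1 s6=1 s8=1 s7=0 s4=1 s3=0 s0=1 s2=1
t6.Δ3 s1=0 s9=0 clk=1 s6=1 s8=1 s7=0 s4=1 s3=0 s0=1 s2=1
t7.Δ0 s1=0 s9=0 clk=1 s6=1 s8=1 s7=0 s4=1 s3=0 s0=1 s2=1
t7.Δ1 s1=0 s9=0 clk=0 s6=1 s8=1 s7=0 s4=1 s3=0 s0=1 s2=1
t8.Δ0 s1=0 s9=0 clk=0 s6=1 s8=1 s7=0 s4=1 s3=0 s0=1 s2=1
t8.Δ1 s1=0 s9=0 clk=1 s6=1 s8=1 s7=0 s4=1 s3=0 s0=1 s2=1
t8.Δ2 s1=0 s9=0 clk=1 s6=1 s8=1 s7=0 s4=1 s3=0 s0=0 s2=1
t8.Δ3 s1=0 s9=1 clk=1 s6=1 s8=1 s7=0 s4=1 s3=0 s0=0 s2=0
t8.Δ4 s1=0 s9=1 clk=1 s6=1 s8=1 s7=0 s4=1 s3=0 s0=0 s2=1
t9.Δ0 s1=0 s9=1 clk=1 s6=1 s8=1 s7=0 s4=1 s3=0 s0=0 s2=1
t9.Δ1 s1=0 s9=1 clk=0 s6=1 s8=1 s7=0 s4=1 s3=0 s0=0 s2=1
t10.Δ0 s1=0 s9=1 clk=0 s6=1 s8=1 s7=0 s4=1 s3=0 s0=0 s2=1
t10.Δ1 s1=0 s9=1 clk=1 s6=1 s8=1 s7=0 s4=1 s3=0 s0=0 s2=1
t10.Δ2 s1=0 s9=1 clk=1 s6=1 s8=1 s7=0 s4=1 s3=0 s0=1 s2=1
t10.Δ3 s1=0 s9=0 clk=1 s6=1 s8=1 s7=0 s4=1 s3=0 s0=1 s2=1

no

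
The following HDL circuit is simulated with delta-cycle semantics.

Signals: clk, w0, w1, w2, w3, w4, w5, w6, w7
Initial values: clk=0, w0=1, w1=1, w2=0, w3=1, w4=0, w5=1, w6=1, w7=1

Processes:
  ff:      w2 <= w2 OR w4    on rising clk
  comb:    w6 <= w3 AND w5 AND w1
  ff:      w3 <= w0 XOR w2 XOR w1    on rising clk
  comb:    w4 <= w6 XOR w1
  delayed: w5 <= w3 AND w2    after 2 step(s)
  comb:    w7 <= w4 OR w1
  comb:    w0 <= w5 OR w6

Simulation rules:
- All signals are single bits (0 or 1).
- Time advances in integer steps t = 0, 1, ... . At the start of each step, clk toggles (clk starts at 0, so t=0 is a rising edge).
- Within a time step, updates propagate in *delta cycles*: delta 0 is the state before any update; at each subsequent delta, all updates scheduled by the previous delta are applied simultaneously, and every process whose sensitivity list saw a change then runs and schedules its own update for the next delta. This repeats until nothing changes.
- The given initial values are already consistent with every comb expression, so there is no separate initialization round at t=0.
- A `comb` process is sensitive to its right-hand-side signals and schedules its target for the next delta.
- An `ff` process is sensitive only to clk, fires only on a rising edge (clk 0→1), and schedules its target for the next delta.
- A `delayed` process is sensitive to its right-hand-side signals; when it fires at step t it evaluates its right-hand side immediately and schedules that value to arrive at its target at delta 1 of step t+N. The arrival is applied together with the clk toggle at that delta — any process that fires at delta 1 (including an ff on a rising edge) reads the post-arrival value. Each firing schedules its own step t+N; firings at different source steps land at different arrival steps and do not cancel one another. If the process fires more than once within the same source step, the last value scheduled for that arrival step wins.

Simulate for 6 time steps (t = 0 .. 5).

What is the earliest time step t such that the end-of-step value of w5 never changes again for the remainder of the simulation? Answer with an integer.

[bits: w6,clk,w2,w1,w4,w3,w7,w5,w0]
t=0: Δ0=100101111 Δ1=110101111 Δ2=110100111 Δ3=010100111 Δ4=010110111 | 4Δ
t=1: Δ0=010110111 Δ1=000110111 | 1Δ
t=2: Δ0=000110111 Δ1=010110101 Δ2=011110100 | 2Δ
t=3: Δ0=011110100 Δ1=001110100 | 1Δ
t=4: Δ0=001110100 Δ1=011110100 | 1Δ
t=5: Δ0=011110100 Δ1=001110100 | 1Δ

2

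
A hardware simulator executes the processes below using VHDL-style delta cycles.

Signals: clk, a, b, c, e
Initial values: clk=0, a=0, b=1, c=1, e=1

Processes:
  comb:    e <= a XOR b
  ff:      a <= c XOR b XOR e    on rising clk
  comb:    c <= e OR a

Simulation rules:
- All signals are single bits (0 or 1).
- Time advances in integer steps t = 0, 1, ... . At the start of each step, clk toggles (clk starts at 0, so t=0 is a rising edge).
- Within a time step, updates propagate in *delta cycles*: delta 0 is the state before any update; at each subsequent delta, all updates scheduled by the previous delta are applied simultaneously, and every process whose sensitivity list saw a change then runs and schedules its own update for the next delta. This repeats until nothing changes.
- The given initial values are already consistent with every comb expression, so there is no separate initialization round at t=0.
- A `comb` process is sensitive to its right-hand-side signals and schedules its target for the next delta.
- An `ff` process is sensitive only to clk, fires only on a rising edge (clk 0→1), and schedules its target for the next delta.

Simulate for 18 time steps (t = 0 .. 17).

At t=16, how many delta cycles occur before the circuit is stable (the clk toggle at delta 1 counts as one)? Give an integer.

t0.Δ0 clk=0 a=0 c=1 b=1 e=1
t0.Δ1 clk=1 a=0 c=1 b=1 e=1
t0.Δ2 clk=1 a=1 c=1 b=1 e=1
t0.Δ3 clk=1 a=1 c=1 b=1 e=0
t1.Δ0 clk=1 a=1 c=1 b=1 e=0
t1.Δ1 clk=0 a=1 c=1 b=1 e=0
t2.Δ0 clk=0 a=1 c=1 b=1 e=0
t2.Δ1 clk=1 a=1 c=1 b=1 e=0
t2.Δ2 clk=1 a=0 c=1 b=1 e=0
t2.Δ3 clk=1 a=0 c=0 b=1 e=1
t2.Δ4 clk=1 a=0 c=1 b=1 e=1
t3.Δ0 clk=1 a=0 c=1 b=1 e=1
t3.Δ1 clk=0 a=0 c=1 b=1 e=1
t4.Δ0 clk=0 a=0 c=1 b=1 e=1
t4.Δ1 clk=1 a=0 c=1 b=1 e=1
t4.Δ2 clk=1 a=1 c=1 b=1 e=1
t4.Δ3 clk=1 a=1 c=1 b=1 e=0
t5.Δ0 clk=1 a=1 c=1 b=1 e=0
t5.Δ1 clk=0 a=1 c=1 b=1 e=0
t6.Δ0 clk=0 a=1 c=1 b=1 e=0
t6.Δ1 clk=1 a=1 c=1 b=1 e=0
t6.Δ2 clk=1 a=0 c=1 b=1 e=0
t6.Δ3 clk=1 a=0 c=0 b=1 e=1
t6.Δ4 clk=1 a=0 c=1 b=1 e=1
t7.Δ0 clk=1 a=0 c=1 b=1 e=1
t7.Δ1 clk=0 a=0 c=1 b=1 e=1
t8.Δ0 clk=0 a=0 c=1 b=1 e=1
t8.Δ1 clk=1 a=0 c=1 b=1 e=1
t8.Δ2 clk=1 a=1 c=1 b=1 e=1
t8.Δ3 clk=1 a=1 c=1 b=1 e=0
t9.Δ0 clk=1 a=1 c=1 b=1 e=0
t9.Δ1 clk=0 a=1 c=1 b=1 e=0
t10.Δ0 clk=0 a=1 c=1 b=1 e=0
t10.Δ1 clk=1 a=1 c=1 b=1 e=0
t10.Δ2 clk=1 a=0 c=1 b=1 e=0
t10.Δ3 clk=1 a=0 c=0 b=1 e=1
t10.Δ4 clk=1 a=0 c=1 b=1 e=1
t11.Δ0 clk=1 a=0 c=1 b=1 e=1
t11.Δ1 clk=0 a=0 c=1 b=1 e=1
t12.Δ0 clk=0 a=0 c=1 b=1 e=1
t12.Δ1 clk=1 a=0 c=1 b=1 e=1
t12.Δ2 clk=1 a=1 c=1 b=1 e=1
t12.Δ3 clk=1 a=1 c=1 b=1 e=0
t13.Δ0 clk=1 a=1 c=1 b=1 e=0
t13.Δ1 clk=0 a=1 c=1 b=1 e=0
t14.Δ0 clk=0 a=1 c=1 b=1 e=0
t14.Δ1 clk=1 a=1 c=1 b=1 e=0
t14.Δ2 clk=1 a=0 c=1 b=1 e=0
t14.Δ3 clk=1 a=0 c=0 b=1 e=1
t14.Δ4 clk=1 a=0 c=1 b=1 e=1
t15.Δ0 clk=1 a=0 c=1 b=1 e=1
t15.Δ1 clk=0 a=0 c=1 b=1 e=1
t16.Δ0 clk=0 a=0 c=1 b=1 e=1
t16.Δ1 clk=1 a=0 c=1 b=1 e=1
t16.Δ2 clk=1 a=1 c=1 b=1 e=1
t16.Δ3 clk=1 a=1 c=1 b=1 e=0
t17.Δ0 clk=1 a=1 c=1 b=1 e=0
t17.Δ1 clk=0 a=1 c=1 b=1 e=0

3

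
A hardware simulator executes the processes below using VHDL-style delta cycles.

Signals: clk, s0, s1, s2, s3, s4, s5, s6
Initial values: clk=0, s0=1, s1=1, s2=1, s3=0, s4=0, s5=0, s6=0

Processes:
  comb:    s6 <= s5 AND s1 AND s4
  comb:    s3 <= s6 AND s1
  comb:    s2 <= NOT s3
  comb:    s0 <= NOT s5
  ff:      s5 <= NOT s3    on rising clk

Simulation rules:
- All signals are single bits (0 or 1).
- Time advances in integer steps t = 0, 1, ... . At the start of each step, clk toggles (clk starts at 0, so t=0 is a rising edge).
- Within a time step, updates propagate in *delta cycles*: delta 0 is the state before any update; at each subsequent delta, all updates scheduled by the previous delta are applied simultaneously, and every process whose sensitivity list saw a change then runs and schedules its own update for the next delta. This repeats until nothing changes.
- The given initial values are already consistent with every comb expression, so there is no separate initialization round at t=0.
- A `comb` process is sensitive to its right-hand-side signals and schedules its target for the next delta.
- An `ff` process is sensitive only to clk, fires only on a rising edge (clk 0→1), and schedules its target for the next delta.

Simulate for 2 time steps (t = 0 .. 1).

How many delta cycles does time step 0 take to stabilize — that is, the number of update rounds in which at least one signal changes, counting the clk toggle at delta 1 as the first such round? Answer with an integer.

[bits: s2,s4,s5,s3,clk,s0,s1,s6]
t=0: Δ0=10000110 Δ1=10001110 Δ2=10101110 Δ3=10101010 | 3Δ
t=1: Δ0=10101010 Δ1=10100010 | 1Δ

3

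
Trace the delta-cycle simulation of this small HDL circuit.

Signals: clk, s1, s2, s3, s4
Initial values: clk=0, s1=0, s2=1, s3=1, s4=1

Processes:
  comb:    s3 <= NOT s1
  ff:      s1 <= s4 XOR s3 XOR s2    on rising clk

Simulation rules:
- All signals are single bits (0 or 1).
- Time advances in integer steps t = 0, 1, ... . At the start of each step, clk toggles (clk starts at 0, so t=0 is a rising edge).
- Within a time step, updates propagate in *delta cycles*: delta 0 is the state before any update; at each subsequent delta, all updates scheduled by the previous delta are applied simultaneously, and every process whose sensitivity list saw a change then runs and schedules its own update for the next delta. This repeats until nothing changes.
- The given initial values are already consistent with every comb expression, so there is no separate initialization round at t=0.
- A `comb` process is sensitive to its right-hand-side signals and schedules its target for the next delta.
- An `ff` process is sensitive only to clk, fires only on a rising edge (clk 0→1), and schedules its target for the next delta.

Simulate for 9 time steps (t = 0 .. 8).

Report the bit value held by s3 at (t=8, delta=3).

t0.Δ0 s2=1 s4=1 s3=1 s1=0 clk=0
t0.Δ1 s2=1 s4=1 s3=1 s1=0 clk=1
t0.Δ2 s2=1 s4=1 s3=1 s1=1 clk=1
t0.Δ3 s2=1 s4=1 s3=0 s1=1 clk=1
t1.Δ0 s2=1 s4=1 s3=0 s1=1 clk=1
t1.Δ1 s2=1 s4=1 s3=0 s1=1 clk=0
t2.Δ0 s2=1 s4=1 s3=0 s1=1 clk=0
t2.Δ1 s2=1 s4=1 s3=0 s1=1 clk=1
t2.Δ2 s2=1 s4=1 s3=0 s1=0 clk=1
t2.Δ3 s2=1 s4=1 s3=1 s1=0 clk=1
t3.Δ0 s2=1 s4=1 s3=1 s1=0 clk=1
t3.Δ1 s2=1 s4=1 s3=1 s1=0 clk=0
t4.Δ0 s2=1 s4=1 s3=1 s1=0 clk=0
t4.Δ1 s2=1 s4=1 s3=1 s1=0 clk=1
t4.Δ2 s2=1 s4=1 s3=1 s1=1 clk=1
t4.Δ3 s2=1 s4=1 s3=0 s1=1 clk=1
t5.Δ0 s2=1 s4=1 s3=0 s1=1 clk=1
t5.Δ1 s2=1 s4=1 s3=0 s1=1 clk=0
t6.Δ0 s2=1 s4=1 s3=0 s1=1 clk=0
t6.Δ1 s2=1 s4=1 s3=0 s1=1 clk=1
t6.Δ2 s2=1 s4=1 s3=0 s1=0 clk=1
t6.Δ3 s2=1 s4=1 s3=1 s1=0 clk=1
t7.Δ0 s2=1 s4=1 s3=1 s1=0 clk=1
t7.Δ1 s2=1 s4=1 s3=1 s1=0 clk=0
t8.Δ0 s2=1 s4=1 s3=1 s1=0 clk=0
t8.Δ1 s2=1 s4=1 s3=1 s1=0 clk=1
t8.Δ2 s2=1 s4=1 s3=1 s1=1 clk=1
t8.Δ3 s2=1 s4=1 s3=0 s1=1 clk=1

0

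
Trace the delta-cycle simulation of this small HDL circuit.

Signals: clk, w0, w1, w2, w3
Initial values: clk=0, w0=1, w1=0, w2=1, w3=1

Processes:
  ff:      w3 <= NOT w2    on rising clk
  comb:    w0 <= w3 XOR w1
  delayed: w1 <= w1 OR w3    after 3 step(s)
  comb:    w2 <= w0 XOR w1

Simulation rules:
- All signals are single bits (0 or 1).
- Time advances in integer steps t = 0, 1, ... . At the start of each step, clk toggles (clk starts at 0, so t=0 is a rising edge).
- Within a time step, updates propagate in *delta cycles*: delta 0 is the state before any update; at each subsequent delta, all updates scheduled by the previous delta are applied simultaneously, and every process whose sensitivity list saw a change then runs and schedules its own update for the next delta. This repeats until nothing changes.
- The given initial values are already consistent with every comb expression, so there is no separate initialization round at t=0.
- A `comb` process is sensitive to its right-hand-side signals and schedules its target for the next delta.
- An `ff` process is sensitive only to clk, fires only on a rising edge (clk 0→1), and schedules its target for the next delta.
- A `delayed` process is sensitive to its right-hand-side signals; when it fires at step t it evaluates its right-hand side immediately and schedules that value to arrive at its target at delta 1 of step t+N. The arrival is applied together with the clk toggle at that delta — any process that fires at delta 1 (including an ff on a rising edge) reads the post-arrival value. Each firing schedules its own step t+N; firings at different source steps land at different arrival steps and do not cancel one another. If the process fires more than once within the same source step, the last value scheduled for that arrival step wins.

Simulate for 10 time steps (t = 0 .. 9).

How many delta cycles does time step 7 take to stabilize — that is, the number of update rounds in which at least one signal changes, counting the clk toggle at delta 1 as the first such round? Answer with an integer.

3

t=0 Δ0: w3=1 w0=1 clk=0 w2=1 w1=0
  Δ1: clk:0→1
  Δ2: w3:1→0
  Δ3: w0:1→0
  Δ4: w2:1→0
  (4Δ to stable)
t=1 Δ0: w3=0 w0=0 clk=1 w2=0 w1=0
  Δ1: clk:1→0
  (1Δ to stable)
t=2 Δ0: w3=0 w0=0 clk=0 w2=0 w1=0
  Δ1: clk:0→1
  Δ2: w3:0→1
  Δ3: w0:0→1
  Δ4: w2:0→1
  (4Δ to stable)
t=3 Δ0: w3=1 w0=1 clk=1 w2=1 w1=0
  Δ1: clk:1→0
  (1Δ to stable)
t=4 Δ0: w3=1 w0=1 clk=0 w2=1 w1=0
  Δ1: clk:0→1
  Δ2: w3:1→0
  Δ3: w0:1→0
  Δ4: w2:1→0
  (4Δ to stable)
t=5 Δ0: w3=0 w0=0 clk=1 w2=0 w1=0
  Δ1: clk:1→0, w1:0→1
  Δ2: w0:0→1, w2:0→1
  Δ3: w2:1→0
  (3Δ to stable)
t=6 Δ0: w3=0 w0=1 clk=0 w2=0 w1=1
  Δ1: clk:0→1
  Δ2: w3:0→1
  Δ3: w0:1→0
  Δ4: w2:0→1
  (4Δ to stable)
t=7 Δ0: w3=1 w0=0 clk=1 w2=1 w1=1
  Δ1: clk:1→0, w1:1→0
  Δ2: w0:0→1, w2:1→0
  Δ3: w2:0→1
  (3Δ to stable)
t=8 Δ0: w3=1 w0=1 clk=0 w2=1 w1=0
  Δ1: clk:0→1, w1:0→1
  Δ2: w3:1→0, w0:1→0, w2:1→0
  Δ3: w0:0→1, w2:0→1
  Δ4: w2:1→0
  (4Δ to stable)
t=9 Δ0: w3=0 w0=1 clk=1 w2=0 w1=1
  Δ1: clk:1→0
  (1Δ to stable)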